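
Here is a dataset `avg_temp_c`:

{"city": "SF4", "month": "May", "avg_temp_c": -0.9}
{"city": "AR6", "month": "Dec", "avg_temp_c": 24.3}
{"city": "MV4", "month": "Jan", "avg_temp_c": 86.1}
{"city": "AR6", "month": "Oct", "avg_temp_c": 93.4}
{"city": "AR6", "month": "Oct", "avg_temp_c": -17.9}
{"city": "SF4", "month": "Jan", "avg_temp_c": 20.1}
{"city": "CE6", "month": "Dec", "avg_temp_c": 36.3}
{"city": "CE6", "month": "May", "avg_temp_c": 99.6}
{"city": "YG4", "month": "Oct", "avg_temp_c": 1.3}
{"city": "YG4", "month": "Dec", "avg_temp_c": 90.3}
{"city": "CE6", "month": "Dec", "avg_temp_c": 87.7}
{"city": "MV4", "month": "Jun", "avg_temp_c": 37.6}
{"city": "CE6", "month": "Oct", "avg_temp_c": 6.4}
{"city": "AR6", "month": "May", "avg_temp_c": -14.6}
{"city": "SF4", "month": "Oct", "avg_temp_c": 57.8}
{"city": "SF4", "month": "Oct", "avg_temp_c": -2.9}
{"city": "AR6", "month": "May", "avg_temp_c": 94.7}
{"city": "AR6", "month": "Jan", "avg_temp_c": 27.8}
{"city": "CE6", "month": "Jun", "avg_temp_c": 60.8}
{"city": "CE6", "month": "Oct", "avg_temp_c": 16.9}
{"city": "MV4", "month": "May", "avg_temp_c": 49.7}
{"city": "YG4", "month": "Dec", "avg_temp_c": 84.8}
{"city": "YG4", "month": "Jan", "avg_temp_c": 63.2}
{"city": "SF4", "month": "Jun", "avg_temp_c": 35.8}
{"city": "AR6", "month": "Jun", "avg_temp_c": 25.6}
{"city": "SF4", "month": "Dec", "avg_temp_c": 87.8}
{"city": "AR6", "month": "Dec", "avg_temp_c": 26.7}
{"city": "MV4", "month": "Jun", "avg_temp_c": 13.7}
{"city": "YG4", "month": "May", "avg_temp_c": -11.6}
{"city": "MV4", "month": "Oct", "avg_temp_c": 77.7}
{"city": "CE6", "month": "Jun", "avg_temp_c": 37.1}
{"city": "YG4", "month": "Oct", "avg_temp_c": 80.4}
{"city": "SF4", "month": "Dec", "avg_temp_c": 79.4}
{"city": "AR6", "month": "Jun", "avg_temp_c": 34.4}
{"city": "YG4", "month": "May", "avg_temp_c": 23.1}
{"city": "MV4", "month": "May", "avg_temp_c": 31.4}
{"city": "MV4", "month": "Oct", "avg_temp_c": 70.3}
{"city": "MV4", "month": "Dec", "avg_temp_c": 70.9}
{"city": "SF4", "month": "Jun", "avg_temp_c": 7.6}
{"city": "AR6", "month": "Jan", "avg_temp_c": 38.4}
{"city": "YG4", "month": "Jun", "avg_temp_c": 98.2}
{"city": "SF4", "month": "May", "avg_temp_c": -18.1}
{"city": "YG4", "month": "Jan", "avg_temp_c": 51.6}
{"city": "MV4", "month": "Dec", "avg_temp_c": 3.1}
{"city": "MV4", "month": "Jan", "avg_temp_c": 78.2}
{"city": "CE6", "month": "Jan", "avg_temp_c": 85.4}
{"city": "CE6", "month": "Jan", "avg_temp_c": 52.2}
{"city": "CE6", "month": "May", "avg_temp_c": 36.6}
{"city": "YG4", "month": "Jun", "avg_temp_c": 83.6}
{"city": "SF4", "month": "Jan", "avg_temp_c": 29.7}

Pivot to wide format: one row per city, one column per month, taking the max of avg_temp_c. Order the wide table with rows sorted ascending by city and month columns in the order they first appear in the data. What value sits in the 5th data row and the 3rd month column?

With rows sorted ascending by city, row 5 is city=YG4. month columns in first-appearance order: May, Dec, Jan, Oct, Jun; column 3 is Jan.
Long rows with city=YG4, month=Jan: max(63.2, 51.6) = 63.2.

63.2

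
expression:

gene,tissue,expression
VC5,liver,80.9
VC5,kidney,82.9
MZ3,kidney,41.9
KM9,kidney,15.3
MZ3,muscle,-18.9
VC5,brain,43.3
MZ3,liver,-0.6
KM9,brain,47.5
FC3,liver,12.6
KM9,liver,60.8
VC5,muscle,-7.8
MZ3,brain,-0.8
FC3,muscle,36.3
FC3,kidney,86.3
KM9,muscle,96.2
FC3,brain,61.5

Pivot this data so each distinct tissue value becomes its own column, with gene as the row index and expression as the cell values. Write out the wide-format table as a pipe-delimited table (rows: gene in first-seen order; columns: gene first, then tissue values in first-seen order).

| gene | liver | kidney | muscle | brain |
| VC5 | 80.9 | 82.9 | -7.8 | 43.3 |
| MZ3 | -0.6 | 41.9 | -18.9 | -0.8 |
| KM9 | 60.8 | 15.3 | 96.2 | 47.5 |
| FC3 | 12.6 | 86.3 | 36.3 | 61.5 |

Columns: gene plus the 4 distinct tissue values (liver, kidney, muscle, brain).
For example, row VC5 column liver takes expression=80.9 from the long row (VC5, liver).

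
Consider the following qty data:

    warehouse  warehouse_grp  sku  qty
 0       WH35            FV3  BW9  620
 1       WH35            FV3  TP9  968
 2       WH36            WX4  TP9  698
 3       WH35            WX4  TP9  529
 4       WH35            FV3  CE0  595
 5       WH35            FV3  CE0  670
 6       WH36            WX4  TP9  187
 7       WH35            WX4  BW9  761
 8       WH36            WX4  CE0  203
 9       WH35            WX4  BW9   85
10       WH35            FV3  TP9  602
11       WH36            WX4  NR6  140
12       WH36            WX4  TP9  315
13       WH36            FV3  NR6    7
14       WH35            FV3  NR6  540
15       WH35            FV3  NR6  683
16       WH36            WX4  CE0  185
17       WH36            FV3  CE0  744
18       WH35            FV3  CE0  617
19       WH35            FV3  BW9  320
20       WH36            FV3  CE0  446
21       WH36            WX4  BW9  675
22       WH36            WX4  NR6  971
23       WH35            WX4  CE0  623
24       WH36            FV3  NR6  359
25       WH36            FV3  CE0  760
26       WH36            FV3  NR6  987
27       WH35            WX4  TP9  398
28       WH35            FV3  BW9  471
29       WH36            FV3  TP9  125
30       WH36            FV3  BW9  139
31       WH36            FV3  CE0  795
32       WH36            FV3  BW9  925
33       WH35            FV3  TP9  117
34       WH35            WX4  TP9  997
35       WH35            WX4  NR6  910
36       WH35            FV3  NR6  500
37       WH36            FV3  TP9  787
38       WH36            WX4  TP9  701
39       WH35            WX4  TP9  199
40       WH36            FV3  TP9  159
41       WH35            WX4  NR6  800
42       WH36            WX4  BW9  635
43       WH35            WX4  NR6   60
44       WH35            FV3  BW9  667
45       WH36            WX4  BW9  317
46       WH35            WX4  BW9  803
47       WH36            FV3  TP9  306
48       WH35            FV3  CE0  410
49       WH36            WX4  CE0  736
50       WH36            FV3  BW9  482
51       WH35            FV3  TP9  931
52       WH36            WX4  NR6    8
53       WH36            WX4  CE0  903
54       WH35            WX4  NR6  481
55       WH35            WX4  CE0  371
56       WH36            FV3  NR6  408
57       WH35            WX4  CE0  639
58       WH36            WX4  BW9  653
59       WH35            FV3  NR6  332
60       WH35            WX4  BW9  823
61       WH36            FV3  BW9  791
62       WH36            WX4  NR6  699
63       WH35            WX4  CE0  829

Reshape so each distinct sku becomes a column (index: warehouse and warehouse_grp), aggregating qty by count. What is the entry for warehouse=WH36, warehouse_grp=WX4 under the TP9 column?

4

Rows with warehouse=WH36, warehouse_grp=WX4 and sku=TP9: qty values are 698, 187, 315, 701.
4 rows match — count = 4.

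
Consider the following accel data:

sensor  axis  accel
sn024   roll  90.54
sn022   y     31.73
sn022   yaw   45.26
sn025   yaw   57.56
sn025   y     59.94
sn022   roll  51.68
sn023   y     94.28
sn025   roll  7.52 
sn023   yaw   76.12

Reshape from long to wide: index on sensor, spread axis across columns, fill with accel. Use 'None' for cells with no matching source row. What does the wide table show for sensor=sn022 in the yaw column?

The long row with sensor=sn022, axis=yaw has accel=45.26.

45.26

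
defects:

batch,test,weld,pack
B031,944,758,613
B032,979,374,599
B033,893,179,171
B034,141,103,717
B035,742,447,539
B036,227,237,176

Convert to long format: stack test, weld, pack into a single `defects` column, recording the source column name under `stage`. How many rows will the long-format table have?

6 batch values × 3 melted columns = 18 rows.

18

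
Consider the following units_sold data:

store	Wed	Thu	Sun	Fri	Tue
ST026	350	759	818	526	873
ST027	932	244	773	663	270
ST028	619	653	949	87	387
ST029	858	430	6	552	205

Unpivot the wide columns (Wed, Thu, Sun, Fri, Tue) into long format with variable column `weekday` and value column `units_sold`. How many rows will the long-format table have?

20

4 store values × 5 melted columns = 20 rows.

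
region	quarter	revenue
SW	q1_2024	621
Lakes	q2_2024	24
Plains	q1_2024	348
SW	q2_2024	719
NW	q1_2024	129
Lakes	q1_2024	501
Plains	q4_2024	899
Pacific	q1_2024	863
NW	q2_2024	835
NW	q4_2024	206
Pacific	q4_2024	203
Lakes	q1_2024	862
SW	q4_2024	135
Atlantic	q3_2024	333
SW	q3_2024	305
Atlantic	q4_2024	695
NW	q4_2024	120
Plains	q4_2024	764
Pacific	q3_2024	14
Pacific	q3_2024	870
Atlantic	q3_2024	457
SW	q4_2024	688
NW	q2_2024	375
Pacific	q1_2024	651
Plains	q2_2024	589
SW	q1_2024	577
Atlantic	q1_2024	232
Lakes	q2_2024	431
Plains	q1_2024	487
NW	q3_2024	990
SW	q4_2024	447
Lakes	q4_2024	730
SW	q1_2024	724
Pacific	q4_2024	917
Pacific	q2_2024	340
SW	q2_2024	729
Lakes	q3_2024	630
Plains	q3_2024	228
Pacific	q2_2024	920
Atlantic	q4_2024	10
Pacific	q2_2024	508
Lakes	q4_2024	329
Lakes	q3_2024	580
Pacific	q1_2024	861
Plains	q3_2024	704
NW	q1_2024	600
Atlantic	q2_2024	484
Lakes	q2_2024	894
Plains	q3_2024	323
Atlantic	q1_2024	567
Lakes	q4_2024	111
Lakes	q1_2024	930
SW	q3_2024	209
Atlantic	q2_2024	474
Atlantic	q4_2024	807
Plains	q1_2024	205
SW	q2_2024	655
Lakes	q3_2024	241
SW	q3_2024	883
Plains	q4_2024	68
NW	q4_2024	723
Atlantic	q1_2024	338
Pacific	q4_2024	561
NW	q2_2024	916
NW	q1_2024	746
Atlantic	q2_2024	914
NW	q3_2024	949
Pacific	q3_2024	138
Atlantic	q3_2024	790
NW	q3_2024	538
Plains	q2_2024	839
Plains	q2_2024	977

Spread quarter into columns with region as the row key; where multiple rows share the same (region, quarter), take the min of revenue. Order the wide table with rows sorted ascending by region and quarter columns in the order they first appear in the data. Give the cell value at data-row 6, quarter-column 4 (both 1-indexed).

With rows sorted ascending by region, row 6 is region=SW. quarter columns in first-appearance order: q1_2024, q2_2024, q4_2024, q3_2024; column 4 is q3_2024.
Long rows with region=SW, quarter=q3_2024: min(305, 209, 883) = 209.

209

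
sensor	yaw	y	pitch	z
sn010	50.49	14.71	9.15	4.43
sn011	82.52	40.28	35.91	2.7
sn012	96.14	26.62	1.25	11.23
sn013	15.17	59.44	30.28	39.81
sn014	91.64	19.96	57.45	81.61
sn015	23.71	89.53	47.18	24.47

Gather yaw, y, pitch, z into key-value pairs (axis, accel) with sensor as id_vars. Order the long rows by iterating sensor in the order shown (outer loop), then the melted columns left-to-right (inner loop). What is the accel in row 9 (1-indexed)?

96.14

24 rows total (6 × 4). Row 9: index ⌊(9-1)/4⌋ = 2 into sensor → sn012; (9-1) mod 4 = 0 into the melted columns → yaw.
So row 9 is (sn012, yaw, 96.14); accel = 96.14.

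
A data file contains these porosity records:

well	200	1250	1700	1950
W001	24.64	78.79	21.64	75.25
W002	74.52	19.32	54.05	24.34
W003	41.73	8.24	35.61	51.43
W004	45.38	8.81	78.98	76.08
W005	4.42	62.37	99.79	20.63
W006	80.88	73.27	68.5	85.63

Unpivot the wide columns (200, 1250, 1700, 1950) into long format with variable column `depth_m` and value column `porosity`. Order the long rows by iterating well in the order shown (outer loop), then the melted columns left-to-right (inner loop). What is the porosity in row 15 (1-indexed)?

78.98

24 rows total (6 × 4). Row 15: index ⌊(15-1)/4⌋ = 3 into well → W004; (15-1) mod 4 = 2 into the melted columns → 1700.
So row 15 is (W004, 1700, 78.98); porosity = 78.98.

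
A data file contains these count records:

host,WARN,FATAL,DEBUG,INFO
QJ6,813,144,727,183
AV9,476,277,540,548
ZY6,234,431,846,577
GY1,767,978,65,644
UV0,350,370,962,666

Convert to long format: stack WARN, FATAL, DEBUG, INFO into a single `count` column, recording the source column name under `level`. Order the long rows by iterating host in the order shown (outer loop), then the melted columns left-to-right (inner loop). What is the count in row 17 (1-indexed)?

350

20 rows total (5 × 4). Row 17: index ⌊(17-1)/4⌋ = 4 into host → UV0; (17-1) mod 4 = 0 into the melted columns → WARN.
So row 17 is (UV0, WARN, 350); count = 350.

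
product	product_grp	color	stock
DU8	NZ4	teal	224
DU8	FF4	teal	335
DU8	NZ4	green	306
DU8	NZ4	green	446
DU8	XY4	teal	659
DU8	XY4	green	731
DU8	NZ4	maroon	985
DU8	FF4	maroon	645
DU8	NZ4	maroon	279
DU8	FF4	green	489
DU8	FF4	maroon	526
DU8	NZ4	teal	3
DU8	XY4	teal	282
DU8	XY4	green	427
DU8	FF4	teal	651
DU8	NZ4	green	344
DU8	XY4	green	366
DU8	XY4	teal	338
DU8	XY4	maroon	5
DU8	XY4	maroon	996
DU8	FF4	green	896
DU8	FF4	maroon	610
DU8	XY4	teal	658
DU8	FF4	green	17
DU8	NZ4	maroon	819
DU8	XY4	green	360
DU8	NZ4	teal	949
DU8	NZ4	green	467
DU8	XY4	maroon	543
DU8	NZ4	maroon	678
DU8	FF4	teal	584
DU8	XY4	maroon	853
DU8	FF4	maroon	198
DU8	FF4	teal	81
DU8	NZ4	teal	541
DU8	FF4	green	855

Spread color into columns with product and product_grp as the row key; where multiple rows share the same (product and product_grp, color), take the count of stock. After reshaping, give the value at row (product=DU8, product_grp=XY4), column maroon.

4

Rows with product=DU8, product_grp=XY4 and color=maroon: stock values are 5, 996, 543, 853.
4 rows match — count = 4.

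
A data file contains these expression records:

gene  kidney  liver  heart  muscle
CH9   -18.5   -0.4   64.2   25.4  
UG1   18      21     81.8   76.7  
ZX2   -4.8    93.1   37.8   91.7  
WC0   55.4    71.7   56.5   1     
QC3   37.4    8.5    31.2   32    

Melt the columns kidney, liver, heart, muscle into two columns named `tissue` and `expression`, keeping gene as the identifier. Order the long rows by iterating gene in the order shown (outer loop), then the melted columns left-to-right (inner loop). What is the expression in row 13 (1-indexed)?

55.4

20 rows total (5 × 4). Row 13: index ⌊(13-1)/4⌋ = 3 into gene → WC0; (13-1) mod 4 = 0 into the melted columns → kidney.
So row 13 is (WC0, kidney, 55.4); expression = 55.4.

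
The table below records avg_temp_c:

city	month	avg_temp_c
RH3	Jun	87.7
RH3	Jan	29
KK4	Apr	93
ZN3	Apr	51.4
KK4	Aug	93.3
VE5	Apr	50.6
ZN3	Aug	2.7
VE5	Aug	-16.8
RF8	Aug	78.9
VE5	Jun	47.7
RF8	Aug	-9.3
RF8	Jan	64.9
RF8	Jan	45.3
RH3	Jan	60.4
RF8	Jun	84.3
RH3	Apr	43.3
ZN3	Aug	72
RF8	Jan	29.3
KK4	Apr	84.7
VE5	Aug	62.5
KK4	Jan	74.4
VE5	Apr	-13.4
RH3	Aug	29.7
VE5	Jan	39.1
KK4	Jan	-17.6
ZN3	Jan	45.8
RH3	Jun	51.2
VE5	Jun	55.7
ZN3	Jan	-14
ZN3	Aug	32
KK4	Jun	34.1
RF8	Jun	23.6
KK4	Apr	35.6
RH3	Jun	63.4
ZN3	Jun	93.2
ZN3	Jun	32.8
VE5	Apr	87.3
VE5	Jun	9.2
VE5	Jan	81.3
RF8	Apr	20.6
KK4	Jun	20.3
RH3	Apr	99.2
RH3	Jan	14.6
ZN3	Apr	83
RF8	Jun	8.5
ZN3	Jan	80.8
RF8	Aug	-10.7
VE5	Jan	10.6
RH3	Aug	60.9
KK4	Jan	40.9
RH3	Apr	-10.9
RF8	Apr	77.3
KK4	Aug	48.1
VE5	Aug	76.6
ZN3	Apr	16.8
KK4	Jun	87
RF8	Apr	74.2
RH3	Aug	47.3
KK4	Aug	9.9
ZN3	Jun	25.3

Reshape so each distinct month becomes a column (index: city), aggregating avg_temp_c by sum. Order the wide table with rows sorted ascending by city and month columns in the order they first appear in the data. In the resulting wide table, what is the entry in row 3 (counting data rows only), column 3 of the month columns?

With rows sorted ascending by city, row 3 is city=RH3. month columns in first-appearance order: Jun, Jan, Apr, Aug; column 3 is Apr.
Long rows with city=RH3, month=Apr: 43.3 + 99.2 + -10.9 = 131.6.

131.6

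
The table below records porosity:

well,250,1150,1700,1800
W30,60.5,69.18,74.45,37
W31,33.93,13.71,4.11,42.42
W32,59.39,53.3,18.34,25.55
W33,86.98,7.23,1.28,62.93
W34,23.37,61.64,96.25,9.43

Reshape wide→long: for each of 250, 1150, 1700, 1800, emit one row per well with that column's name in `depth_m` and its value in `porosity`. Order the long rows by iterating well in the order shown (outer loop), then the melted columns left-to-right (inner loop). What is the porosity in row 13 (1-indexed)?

20 rows total (5 × 4). Row 13: index ⌊(13-1)/4⌋ = 3 into well → W33; (13-1) mod 4 = 0 into the melted columns → 250.
So row 13 is (W33, 250, 86.98); porosity = 86.98.

86.98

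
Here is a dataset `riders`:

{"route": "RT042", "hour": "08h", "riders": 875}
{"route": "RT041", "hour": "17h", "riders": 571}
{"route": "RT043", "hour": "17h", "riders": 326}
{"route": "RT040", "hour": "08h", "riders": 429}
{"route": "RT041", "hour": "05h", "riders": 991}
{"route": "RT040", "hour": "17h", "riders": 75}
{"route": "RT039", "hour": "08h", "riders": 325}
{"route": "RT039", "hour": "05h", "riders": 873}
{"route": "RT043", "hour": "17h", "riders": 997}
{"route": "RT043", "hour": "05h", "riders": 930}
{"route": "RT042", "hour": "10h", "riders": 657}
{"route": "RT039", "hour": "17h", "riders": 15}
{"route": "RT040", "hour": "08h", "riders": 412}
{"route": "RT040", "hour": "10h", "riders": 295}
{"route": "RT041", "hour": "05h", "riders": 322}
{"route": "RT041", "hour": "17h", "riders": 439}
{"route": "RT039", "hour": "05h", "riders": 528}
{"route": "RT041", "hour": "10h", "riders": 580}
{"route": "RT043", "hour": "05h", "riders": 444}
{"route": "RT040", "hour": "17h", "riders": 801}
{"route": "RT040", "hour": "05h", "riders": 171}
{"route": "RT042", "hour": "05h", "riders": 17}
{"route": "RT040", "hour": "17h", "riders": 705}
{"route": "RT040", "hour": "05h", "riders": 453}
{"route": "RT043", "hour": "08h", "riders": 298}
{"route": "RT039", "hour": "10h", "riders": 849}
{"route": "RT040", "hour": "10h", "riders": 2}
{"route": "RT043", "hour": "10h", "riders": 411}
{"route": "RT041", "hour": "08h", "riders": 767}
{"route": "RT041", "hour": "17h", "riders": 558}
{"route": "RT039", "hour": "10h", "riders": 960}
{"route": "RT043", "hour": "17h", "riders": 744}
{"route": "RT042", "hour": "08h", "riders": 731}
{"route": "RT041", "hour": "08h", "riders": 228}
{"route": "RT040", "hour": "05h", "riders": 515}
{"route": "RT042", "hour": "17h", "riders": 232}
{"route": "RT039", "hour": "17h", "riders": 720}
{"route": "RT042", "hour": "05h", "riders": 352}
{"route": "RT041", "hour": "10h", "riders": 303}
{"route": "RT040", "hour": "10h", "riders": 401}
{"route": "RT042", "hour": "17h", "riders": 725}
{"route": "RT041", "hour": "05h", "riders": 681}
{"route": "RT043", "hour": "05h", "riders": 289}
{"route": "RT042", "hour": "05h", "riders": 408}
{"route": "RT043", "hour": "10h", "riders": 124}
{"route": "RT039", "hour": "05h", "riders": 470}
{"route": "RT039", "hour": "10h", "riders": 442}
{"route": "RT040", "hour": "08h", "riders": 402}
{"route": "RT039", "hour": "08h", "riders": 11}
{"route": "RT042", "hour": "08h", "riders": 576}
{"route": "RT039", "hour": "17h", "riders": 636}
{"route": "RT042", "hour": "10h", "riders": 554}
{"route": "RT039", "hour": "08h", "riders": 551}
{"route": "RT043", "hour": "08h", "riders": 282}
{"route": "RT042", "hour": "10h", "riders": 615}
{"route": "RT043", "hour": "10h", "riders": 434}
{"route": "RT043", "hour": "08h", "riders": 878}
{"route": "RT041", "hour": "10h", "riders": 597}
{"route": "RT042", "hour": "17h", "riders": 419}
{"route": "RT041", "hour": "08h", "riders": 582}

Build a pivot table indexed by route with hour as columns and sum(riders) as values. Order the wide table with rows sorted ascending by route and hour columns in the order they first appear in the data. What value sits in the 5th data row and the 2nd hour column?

2067

With rows sorted ascending by route, row 5 is route=RT043. hour columns in first-appearance order: 08h, 17h, 05h, 10h; column 2 is 17h.
Long rows with route=RT043, hour=17h: 326 + 997 + 744 = 2067.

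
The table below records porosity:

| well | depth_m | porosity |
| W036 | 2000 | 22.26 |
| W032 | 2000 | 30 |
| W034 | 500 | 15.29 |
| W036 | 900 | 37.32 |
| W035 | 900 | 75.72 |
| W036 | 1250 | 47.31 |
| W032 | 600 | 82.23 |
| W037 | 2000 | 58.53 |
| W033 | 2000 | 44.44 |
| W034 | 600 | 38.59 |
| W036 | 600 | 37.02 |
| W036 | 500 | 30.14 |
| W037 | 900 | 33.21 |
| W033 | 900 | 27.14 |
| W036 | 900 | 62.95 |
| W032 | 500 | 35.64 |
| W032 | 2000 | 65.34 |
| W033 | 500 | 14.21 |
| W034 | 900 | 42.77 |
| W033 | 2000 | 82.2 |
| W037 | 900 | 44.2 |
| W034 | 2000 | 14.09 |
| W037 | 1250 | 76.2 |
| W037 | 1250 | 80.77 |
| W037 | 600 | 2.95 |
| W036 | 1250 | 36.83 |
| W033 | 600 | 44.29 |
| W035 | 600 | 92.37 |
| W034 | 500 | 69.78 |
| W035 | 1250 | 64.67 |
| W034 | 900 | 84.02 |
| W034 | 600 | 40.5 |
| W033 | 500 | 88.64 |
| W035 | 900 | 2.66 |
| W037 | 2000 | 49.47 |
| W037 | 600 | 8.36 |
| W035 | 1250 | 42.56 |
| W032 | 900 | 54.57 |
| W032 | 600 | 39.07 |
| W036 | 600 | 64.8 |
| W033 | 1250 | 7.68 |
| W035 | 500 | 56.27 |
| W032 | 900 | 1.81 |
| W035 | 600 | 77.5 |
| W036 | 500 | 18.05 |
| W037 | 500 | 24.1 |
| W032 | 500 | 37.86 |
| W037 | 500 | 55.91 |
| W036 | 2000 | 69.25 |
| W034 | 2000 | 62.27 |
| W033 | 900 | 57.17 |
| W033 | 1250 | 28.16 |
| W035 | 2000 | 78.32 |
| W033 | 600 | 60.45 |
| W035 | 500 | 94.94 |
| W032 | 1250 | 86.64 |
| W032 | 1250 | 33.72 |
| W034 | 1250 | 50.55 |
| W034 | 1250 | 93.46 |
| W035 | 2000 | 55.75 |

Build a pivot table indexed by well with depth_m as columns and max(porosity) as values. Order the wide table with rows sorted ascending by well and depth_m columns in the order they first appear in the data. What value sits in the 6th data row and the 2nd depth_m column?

55.91

With rows sorted ascending by well, row 6 is well=W037. depth_m columns in first-appearance order: 2000, 500, 900, 1250, 600; column 2 is 500.
Long rows with well=W037, depth_m=500: max(24.1, 55.91) = 55.91.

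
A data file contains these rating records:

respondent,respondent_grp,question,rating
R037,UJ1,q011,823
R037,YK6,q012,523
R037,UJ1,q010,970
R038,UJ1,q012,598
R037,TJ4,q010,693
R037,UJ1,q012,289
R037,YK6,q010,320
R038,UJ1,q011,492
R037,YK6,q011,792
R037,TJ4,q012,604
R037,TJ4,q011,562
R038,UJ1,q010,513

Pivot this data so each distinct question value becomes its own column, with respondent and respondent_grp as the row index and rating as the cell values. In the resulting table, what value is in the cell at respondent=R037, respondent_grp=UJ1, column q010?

Wide layout: rows indexed by respondent and respondent_grp, columns are the 3 distinct question values (q011, q012, q010).
Cell (respondent=R037, respondent_grp=UJ1, question=q010) draws from the long row where respondent=R037, respondent_grp=UJ1 and question=q010, which has rating=970.

970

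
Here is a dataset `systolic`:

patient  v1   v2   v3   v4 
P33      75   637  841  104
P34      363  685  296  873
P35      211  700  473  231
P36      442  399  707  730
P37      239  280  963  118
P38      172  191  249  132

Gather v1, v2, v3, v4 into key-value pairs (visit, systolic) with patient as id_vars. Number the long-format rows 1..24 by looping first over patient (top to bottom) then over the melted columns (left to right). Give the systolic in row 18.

280

24 rows total (6 × 4). Row 18: index ⌊(18-1)/4⌋ = 4 into patient → P37; (18-1) mod 4 = 1 into the melted columns → v2.
So row 18 is (P37, v2, 280); systolic = 280.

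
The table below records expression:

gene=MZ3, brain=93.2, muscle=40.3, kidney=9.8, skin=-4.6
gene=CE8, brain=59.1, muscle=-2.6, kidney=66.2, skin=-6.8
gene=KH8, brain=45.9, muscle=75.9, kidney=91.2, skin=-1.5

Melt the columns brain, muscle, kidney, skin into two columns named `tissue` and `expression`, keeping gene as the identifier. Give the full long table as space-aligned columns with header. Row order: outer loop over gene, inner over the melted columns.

gene  tissue  expression
MZ3   brain   93.2      
MZ3   muscle  40.3      
MZ3   kidney  9.8       
MZ3   skin    -4.6      
CE8   brain   59.1      
CE8   muscle  -2.6      
CE8   kidney  66.2      
CE8   skin    -6.8      
KH8   brain   45.9      
KH8   muscle  75.9      
KH8   kidney  91.2      
KH8   skin    -1.5      

Each (gene, column) pair becomes one row: 3 × 4 = 12 rows.
For example, (MZ3, brain) → expression=93.2.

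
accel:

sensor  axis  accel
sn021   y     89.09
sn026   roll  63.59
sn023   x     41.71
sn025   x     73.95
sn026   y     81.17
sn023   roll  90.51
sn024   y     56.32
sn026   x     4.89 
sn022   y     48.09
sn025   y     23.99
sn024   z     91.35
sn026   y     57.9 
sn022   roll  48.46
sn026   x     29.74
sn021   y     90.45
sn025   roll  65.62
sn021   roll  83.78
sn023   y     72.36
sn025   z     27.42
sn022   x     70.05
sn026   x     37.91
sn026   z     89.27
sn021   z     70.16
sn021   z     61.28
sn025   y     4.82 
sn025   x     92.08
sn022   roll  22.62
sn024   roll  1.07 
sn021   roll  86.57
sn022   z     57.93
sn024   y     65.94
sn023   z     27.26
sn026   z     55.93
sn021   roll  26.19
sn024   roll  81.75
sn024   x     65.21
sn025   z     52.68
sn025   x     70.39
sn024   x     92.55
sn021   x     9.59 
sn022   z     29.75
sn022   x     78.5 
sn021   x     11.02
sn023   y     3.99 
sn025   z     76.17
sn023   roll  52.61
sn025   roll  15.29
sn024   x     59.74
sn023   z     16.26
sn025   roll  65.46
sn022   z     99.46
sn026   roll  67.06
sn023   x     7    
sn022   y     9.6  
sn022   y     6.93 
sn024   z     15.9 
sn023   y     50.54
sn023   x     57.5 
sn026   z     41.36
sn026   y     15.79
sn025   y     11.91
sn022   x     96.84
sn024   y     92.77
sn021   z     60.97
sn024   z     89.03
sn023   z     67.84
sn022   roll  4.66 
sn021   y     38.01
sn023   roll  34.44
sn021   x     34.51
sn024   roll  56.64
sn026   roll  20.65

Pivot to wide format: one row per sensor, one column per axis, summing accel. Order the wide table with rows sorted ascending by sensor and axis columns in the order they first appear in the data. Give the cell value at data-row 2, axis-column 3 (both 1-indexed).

245.39

With rows sorted ascending by sensor, row 2 is sensor=sn022. axis columns in first-appearance order: y, roll, x, z; column 3 is x.
Long rows with sensor=sn022, axis=x: 70.05 + 78.5 + 96.84 = 245.39.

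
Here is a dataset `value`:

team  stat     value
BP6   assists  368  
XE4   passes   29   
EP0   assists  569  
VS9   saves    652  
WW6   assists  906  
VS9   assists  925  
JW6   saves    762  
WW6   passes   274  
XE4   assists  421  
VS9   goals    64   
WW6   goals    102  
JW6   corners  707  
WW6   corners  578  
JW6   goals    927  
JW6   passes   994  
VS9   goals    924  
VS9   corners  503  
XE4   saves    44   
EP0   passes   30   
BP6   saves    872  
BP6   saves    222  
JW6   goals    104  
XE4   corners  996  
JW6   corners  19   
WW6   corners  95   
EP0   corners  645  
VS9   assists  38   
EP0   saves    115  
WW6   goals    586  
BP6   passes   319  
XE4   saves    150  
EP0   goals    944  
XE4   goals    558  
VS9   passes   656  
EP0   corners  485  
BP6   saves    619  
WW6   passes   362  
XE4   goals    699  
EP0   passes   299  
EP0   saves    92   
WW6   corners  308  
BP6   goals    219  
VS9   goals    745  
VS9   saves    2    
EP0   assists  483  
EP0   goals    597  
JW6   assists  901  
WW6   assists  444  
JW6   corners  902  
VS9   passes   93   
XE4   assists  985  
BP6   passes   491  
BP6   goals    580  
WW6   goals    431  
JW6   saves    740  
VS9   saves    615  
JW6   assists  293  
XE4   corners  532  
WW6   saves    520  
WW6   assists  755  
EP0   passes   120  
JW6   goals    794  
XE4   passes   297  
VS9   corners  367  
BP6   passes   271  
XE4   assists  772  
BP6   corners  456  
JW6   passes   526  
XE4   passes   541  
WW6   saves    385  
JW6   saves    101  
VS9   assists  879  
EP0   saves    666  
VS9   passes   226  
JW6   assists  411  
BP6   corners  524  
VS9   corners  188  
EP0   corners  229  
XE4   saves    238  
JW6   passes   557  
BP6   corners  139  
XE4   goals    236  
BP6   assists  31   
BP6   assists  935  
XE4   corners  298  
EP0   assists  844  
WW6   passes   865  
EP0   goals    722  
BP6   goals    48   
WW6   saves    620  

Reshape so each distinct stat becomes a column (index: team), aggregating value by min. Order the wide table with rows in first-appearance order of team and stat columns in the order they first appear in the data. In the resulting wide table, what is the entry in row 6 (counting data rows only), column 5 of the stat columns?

With rows in first-appearance order of team, row 6 is team=JW6. stat columns in first-appearance order: assists, passes, saves, goals, corners; column 5 is corners.
Long rows with team=JW6, stat=corners: min(707, 19, 902) = 19.

19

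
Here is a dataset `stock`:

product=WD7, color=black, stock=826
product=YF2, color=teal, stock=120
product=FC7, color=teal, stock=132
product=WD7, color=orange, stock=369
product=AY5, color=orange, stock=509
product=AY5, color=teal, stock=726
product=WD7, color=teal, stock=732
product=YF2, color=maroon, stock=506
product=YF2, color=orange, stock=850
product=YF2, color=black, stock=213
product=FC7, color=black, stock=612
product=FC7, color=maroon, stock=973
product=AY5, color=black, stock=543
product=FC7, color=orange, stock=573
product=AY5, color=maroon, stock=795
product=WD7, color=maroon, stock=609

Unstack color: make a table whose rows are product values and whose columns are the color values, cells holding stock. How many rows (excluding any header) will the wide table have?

4 distinct product values → 4 rows.

4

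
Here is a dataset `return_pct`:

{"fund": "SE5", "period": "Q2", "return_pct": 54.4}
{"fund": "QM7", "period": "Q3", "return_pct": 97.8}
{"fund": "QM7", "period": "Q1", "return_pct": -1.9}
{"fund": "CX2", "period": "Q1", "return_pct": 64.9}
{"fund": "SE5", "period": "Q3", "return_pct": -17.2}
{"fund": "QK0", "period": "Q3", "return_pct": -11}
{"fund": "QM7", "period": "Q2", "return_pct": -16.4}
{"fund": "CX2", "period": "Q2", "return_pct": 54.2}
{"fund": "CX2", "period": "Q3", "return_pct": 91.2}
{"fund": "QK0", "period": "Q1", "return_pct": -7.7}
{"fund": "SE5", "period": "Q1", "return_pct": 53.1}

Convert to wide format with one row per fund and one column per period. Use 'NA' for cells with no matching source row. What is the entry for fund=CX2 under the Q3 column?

The long row with fund=CX2, period=Q3 has return_pct=91.2.

91.2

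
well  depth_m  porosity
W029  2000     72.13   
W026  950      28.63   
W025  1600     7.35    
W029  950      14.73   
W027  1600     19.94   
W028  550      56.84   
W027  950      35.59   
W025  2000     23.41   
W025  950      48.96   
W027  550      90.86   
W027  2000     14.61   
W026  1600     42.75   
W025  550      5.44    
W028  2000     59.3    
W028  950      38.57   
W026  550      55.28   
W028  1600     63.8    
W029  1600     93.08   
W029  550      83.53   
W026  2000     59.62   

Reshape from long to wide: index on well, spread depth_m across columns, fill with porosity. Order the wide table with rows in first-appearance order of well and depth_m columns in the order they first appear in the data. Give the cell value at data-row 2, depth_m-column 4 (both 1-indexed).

55.28

With rows in first-appearance order of well, row 2 is well=W026. depth_m columns in first-appearance order: 2000, 950, 1600, 550; column 4 is 550.
Long rows with well=W026, depth_m=550: porosity = 55.28.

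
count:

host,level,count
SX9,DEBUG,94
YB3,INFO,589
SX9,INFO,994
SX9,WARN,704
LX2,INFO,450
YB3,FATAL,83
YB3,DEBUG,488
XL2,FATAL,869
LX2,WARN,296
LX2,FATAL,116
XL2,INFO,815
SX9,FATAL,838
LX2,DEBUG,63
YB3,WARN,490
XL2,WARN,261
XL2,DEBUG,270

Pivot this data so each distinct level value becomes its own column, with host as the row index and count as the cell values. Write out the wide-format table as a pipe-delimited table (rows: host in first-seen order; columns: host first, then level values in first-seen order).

Columns: host plus the 4 distinct level values (DEBUG, INFO, WARN, FATAL).
For example, row SX9 column DEBUG takes count=94 from the long row (SX9, DEBUG).

| host | DEBUG | INFO | WARN | FATAL |
| SX9 | 94 | 994 | 704 | 838 |
| YB3 | 488 | 589 | 490 | 83 |
| LX2 | 63 | 450 | 296 | 116 |
| XL2 | 270 | 815 | 261 | 869 |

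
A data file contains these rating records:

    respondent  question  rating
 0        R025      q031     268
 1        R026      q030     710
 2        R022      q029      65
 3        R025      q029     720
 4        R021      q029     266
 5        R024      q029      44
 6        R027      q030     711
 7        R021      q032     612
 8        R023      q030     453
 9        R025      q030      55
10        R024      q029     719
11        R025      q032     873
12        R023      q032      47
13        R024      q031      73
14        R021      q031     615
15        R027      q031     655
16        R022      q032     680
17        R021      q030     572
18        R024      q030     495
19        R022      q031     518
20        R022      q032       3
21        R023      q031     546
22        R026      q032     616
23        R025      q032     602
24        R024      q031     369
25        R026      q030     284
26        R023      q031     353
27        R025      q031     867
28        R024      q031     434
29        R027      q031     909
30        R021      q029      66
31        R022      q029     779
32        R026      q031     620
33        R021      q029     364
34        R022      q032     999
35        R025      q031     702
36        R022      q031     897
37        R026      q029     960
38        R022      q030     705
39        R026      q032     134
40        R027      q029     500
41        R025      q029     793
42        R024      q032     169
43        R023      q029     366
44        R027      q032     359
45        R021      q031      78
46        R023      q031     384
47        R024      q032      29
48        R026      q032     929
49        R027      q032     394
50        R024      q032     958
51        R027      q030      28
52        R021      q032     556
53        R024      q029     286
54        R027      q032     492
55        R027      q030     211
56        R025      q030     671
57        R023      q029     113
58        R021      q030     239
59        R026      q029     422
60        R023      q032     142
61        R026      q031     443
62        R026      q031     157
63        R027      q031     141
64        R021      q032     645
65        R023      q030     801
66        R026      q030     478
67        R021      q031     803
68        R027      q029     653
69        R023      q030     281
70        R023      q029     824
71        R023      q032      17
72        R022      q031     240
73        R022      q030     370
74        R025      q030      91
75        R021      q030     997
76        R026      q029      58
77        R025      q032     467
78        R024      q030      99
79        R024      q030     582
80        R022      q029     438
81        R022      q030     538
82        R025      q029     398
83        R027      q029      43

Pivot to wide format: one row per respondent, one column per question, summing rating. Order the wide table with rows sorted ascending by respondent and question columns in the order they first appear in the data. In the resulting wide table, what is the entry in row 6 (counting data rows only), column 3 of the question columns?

With rows sorted ascending by respondent, row 6 is respondent=R026. question columns in first-appearance order: q031, q030, q029, q032; column 3 is q029.
Long rows with respondent=R026, question=q029: 960 + 422 + 58 = 1440.

1440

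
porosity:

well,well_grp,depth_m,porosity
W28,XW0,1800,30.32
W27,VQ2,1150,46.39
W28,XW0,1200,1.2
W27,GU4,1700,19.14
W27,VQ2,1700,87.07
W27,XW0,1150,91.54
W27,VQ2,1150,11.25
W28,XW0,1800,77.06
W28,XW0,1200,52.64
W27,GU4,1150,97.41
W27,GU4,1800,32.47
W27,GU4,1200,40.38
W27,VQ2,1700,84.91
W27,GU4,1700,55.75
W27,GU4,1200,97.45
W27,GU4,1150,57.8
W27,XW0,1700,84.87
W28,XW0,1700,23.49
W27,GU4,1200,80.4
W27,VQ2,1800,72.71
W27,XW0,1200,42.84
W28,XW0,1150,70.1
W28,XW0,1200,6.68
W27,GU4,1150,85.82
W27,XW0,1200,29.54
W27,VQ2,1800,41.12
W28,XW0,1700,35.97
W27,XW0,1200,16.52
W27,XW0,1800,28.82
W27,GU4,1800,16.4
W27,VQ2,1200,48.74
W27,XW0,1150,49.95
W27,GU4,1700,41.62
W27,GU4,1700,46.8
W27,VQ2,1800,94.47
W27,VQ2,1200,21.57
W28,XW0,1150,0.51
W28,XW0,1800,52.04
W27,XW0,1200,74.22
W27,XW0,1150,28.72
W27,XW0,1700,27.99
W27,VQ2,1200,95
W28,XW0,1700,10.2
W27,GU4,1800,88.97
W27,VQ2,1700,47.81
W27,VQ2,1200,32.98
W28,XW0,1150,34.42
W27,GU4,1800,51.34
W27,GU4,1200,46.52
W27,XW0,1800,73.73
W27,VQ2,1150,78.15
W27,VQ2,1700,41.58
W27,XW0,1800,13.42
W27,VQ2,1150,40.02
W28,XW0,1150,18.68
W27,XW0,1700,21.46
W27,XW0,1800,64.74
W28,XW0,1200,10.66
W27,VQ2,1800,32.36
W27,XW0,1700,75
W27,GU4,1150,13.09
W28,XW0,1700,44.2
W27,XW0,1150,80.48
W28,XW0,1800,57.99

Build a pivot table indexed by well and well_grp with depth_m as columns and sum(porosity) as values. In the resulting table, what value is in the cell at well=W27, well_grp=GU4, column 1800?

189.18

Rows with well=W27, well_grp=GU4 and depth_m=1800: porosity values are 32.47, 16.4, 88.97, 51.34.
32.47 + 16.4 + 88.97 + 51.34 = 189.18.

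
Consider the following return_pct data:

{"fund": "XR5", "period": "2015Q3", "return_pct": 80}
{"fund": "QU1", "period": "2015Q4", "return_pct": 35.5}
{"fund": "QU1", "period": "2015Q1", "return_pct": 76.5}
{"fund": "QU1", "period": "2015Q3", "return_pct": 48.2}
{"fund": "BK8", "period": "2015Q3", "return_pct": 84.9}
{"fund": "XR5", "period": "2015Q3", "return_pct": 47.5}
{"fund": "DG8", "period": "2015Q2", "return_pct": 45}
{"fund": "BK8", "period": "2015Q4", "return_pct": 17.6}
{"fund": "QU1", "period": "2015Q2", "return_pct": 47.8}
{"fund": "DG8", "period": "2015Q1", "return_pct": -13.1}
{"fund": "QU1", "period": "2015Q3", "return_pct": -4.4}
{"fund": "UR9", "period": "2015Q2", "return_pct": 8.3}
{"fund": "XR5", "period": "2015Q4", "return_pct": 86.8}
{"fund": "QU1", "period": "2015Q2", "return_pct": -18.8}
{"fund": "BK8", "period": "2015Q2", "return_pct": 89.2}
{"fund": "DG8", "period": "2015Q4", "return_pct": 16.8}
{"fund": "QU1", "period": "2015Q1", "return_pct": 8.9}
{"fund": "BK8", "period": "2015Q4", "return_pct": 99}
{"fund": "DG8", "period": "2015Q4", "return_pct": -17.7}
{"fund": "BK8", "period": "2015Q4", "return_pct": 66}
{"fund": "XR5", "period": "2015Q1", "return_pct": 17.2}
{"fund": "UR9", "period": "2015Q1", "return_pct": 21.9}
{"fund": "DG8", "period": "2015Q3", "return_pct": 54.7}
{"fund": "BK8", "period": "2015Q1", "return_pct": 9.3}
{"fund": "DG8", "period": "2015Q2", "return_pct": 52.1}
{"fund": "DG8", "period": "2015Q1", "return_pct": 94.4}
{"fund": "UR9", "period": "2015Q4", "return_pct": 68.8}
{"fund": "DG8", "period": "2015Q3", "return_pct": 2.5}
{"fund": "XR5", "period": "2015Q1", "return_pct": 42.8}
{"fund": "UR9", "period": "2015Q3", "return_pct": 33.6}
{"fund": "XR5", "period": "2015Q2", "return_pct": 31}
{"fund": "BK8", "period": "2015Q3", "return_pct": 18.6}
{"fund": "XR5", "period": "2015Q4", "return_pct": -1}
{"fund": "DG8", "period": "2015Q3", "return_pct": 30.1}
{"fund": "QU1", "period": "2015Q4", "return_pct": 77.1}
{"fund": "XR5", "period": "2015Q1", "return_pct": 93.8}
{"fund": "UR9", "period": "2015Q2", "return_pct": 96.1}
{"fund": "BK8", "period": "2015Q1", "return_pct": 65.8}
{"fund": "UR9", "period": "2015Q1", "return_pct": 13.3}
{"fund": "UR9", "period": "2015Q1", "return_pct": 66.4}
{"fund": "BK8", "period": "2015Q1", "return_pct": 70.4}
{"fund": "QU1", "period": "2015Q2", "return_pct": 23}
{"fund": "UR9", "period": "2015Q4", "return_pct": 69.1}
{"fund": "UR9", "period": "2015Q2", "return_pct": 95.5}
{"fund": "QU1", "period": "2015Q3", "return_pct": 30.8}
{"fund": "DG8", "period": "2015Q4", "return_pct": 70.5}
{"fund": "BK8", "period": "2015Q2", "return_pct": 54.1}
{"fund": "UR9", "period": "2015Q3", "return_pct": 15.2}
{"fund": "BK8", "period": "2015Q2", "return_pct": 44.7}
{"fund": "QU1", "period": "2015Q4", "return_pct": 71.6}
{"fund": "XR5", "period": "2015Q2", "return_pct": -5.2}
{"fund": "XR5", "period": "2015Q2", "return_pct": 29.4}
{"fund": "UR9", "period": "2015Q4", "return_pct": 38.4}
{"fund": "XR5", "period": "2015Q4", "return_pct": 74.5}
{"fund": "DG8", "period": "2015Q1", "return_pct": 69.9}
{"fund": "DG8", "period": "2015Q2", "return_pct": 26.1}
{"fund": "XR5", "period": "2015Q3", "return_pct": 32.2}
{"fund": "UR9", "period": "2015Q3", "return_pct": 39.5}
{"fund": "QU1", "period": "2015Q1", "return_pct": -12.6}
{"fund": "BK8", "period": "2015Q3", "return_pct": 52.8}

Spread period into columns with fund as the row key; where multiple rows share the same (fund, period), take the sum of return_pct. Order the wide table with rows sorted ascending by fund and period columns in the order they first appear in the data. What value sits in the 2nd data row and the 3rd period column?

151.2

With rows sorted ascending by fund, row 2 is fund=DG8. period columns in first-appearance order: 2015Q3, 2015Q4, 2015Q1, 2015Q2; column 3 is 2015Q1.
Long rows with fund=DG8, period=2015Q1: -13.1 + 94.4 + 69.9 = 151.2.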